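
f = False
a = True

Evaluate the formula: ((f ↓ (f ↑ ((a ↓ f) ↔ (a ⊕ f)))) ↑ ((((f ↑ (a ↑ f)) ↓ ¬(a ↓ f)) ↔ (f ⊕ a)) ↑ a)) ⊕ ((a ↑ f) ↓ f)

True

a ↓ f = True ↓ False = False
a ⊕ f = True ⊕ False = True
(a ↓ f) ↔ (a ⊕ f) = False ↔ True = False
f ↑ ((a ↓ f) ↔ (a ⊕ f)) = False ↑ False = True
f ↓ (f ↑ ((a ↓ f) ↔ (a ⊕ f))) = False ↓ True = False
a ↑ f = True ↑ False = True
f ↑ (a ↑ f) = False ↑ True = True
a ↓ f = True ↓ False = False
¬(a ↓ f) = ¬False = True
(f ↑ (a ↑ f)) ↓ ¬(a ↓ f) = True ↓ True = False
f ⊕ a = False ⊕ True = True
((f ↑ (a ↑ f)) ↓ ¬(a ↓ f)) ↔ (f ⊕ a) = False ↔ True = False
(((f ↑ (a ↑ f)) ↓ ¬(a ↓ f)) ↔ (f ⊕ a)) ↑ a = False ↑ True = True
(f ↓ (f ↑ ((a ↓ f) ↔ (a ⊕ f)))) ↑ ((((f ↑ (a ↑ f)) ↓ ¬(a ↓ f)) ↔ (f ⊕ a)) ↑ a) = False ↑ True = True
a ↑ f = True ↑ False = True
(a ↑ f) ↓ f = True ↓ False = False
((f ↓ (f ↑ ((a ↓ f) ↔ (a ⊕ f)))) ↑ ((((f ↑ (a ↑ f)) ↓ ¬(a ↓ f)) ↔ (f ⊕ a)) ↑ a)) ⊕ ((a ↑ f) ↓ f) = True ⊕ False = True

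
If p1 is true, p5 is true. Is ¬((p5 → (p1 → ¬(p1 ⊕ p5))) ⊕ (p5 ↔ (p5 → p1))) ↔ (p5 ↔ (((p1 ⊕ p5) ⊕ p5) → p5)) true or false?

T

p1 ⊕ p5 = T ⊕ T = F
¬(p1 ⊕ p5) = ¬F = T
p1 → ¬(p1 ⊕ p5) = T → T = T
p5 → (p1 → ¬(p1 ⊕ p5)) = T → T = T
p5 → p1 = T → T = T
p5 ↔ (p5 → p1) = T ↔ T = T
(p5 → (p1 → ¬(p1 ⊕ p5))) ⊕ (p5 ↔ (p5 → p1)) = T ⊕ T = F
¬((p5 → (p1 → ¬(p1 ⊕ p5))) ⊕ (p5 ↔ (p5 → p1))) = ¬F = T
p1 ⊕ p5 = T ⊕ T = F
(p1 ⊕ p5) ⊕ p5 = F ⊕ T = T
((p1 ⊕ p5) ⊕ p5) → p5 = T → T = T
p5 ↔ (((p1 ⊕ p5) ⊕ p5) → p5) = T ↔ T = T
¬((p5 → (p1 → ¬(p1 ⊕ p5))) ⊕ (p5 ↔ (p5 → p1))) ↔ (p5 ↔ (((p1 ⊕ p5) ⊕ p5) → p5)) = T ↔ T = T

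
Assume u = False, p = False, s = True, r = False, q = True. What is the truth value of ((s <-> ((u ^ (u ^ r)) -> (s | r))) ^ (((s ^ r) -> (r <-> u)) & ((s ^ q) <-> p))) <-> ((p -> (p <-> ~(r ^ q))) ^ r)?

Substituting u=False, p=False, s=True, r=False, q=True:
u ^ r = False ^ False = False
u ^ (u ^ r) = False ^ False = False
s | r = True | False = True
(u ^ (u ^ r)) -> (s | r) = False -> True = True
s <-> ((u ^ (u ^ r)) -> (s | r)) = True <-> True = True
s ^ r = True ^ False = True
r <-> u = False <-> False = True
(s ^ r) -> (r <-> u) = True -> True = True
s ^ q = True ^ True = False
(s ^ q) <-> p = False <-> False = True
((s ^ r) -> (r <-> u)) & ((s ^ q) <-> p) = True & True = True
(s <-> ((u ^ (u ^ r)) -> (s | r))) ^ (((s ^ r) -> (r <-> u)) & ((s ^ q) <-> p)) = True ^ True = False
r ^ q = False ^ True = True
~(r ^ q) = ~True = False
p <-> ~(r ^ q) = False <-> False = True
p -> (p <-> ~(r ^ q)) = False -> True = True
(p -> (p <-> ~(r ^ q))) ^ r = True ^ False = True
((s <-> ((u ^ (u ^ r)) -> (s | r))) ^ (((s ^ r) -> (r <-> u)) & ((s ^ q) <-> p))) <-> ((p -> (p <-> ~(r ^ q))) ^ r) = False <-> True = False

False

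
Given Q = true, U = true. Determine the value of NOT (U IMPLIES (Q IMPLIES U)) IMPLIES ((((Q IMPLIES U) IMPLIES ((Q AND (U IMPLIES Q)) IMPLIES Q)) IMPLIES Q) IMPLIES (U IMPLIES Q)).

Q IMPLIES U = true IMPLIES true = true
U IMPLIES (Q IMPLIES U) = true IMPLIES true = true
NOT (U IMPLIES (Q IMPLIES U)) = NOT true = false
Q IMPLIES U = true IMPLIES true = true
U IMPLIES Q = true IMPLIES true = true
Q AND (U IMPLIES Q) = true AND true = true
(Q AND (U IMPLIES Q)) IMPLIES Q = true IMPLIES true = true
(Q IMPLIES U) IMPLIES ((Q AND (U IMPLIES Q)) IMPLIES Q) = true IMPLIES true = true
((Q IMPLIES U) IMPLIES ((Q AND (U IMPLIES Q)) IMPLIES Q)) IMPLIES Q = true IMPLIES true = true
U IMPLIES Q = true IMPLIES true = true
(((Q IMPLIES U) IMPLIES ((Q AND (U IMPLIES Q)) IMPLIES Q)) IMPLIES Q) IMPLIES (U IMPLIES Q) = true IMPLIES true = true
NOT (U IMPLIES (Q IMPLIES U)) IMPLIES ((((Q IMPLIES U) IMPLIES ((Q AND (U IMPLIES Q)) IMPLIES Q)) IMPLIES Q) IMPLIES (U IMPLIES Q)) = false IMPLIES true = true

true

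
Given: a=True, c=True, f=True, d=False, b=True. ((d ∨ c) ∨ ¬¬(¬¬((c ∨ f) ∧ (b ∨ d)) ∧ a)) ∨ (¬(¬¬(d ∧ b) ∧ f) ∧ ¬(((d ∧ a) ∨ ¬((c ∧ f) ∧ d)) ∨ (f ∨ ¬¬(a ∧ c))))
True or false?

Substituting a=True, c=True, f=True, d=False, b=True:
d ∨ c = False ∨ True = True
c ∨ f = True ∨ True = True
b ∨ d = True ∨ False = True
(c ∨ f) ∧ (b ∨ d) = True ∧ True = True
¬((c ∨ f) ∧ (b ∨ d)) = ¬True = False
¬¬((c ∨ f) ∧ (b ∨ d)) = ¬False = True
¬¬((c ∨ f) ∧ (b ∨ d)) ∧ a = True ∧ True = True
¬(¬¬((c ∨ f) ∧ (b ∨ d)) ∧ a) = ¬True = False
¬¬(¬¬((c ∨ f) ∧ (b ∨ d)) ∧ a) = ¬False = True
(d ∨ c) ∨ ¬¬(¬¬((c ∨ f) ∧ (b ∨ d)) ∧ a) = True ∨ True = True
d ∧ b = False ∧ True = False
¬(d ∧ b) = ¬False = True
¬¬(d ∧ b) = ¬True = False
¬¬(d ∧ b) ∧ f = False ∧ True = False
¬(¬¬(d ∧ b) ∧ f) = ¬False = True
d ∧ a = False ∧ True = False
c ∧ f = True ∧ True = True
(c ∧ f) ∧ d = True ∧ False = False
¬((c ∧ f) ∧ d) = ¬False = True
(d ∧ a) ∨ ¬((c ∧ f) ∧ d) = False ∨ True = True
a ∧ c = True ∧ True = True
¬(a ∧ c) = ¬True = False
¬¬(a ∧ c) = ¬False = True
f ∨ ¬¬(a ∧ c) = True ∨ True = True
((d ∧ a) ∨ ¬((c ∧ f) ∧ d)) ∨ (f ∨ ¬¬(a ∧ c)) = True ∨ True = True
¬(((d ∧ a) ∨ ¬((c ∧ f) ∧ d)) ∨ (f ∨ ¬¬(a ∧ c))) = ¬True = False
¬(¬¬(d ∧ b) ∧ f) ∧ ¬(((d ∧ a) ∨ ¬((c ∧ f) ∧ d)) ∨ (f ∨ ¬¬(a ∧ c))) = True ∧ False = False
((d ∨ c) ∨ ¬¬(¬¬((c ∨ f) ∧ (b ∨ d)) ∧ a)) ∨ (¬(¬¬(d ∧ b) ∧ f) ∧ ¬(((d ∧ a) ∨ ¬((c ∧ f) ∧ d)) ∨ (f ∨ ¬¬(a ∧ c)))) = True ∨ False = True

True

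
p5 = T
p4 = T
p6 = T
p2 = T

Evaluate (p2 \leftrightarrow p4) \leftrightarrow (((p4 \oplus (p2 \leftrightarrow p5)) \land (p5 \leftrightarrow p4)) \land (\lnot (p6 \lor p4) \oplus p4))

F

p2 \leftrightarrow p4 = T \leftrightarrow T = T
p2 \leftrightarrow p5 = T \leftrightarrow T = T
p4 \oplus (p2 \leftrightarrow p5) = T \oplus T = F
p5 \leftrightarrow p4 = T \leftrightarrow T = T
(p4 \oplus (p2 \leftrightarrow p5)) \land (p5 \leftrightarrow p4) = F \land T = F
p6 \lor p4 = T \lor T = T
\lnot (p6 \lor p4) = \lnot T = F
\lnot (p6 \lor p4) \oplus p4 = F \oplus T = T
((p4 \oplus (p2 \leftrightarrow p5)) \land (p5 \leftrightarrow p4)) \land (\lnot (p6 \lor p4) \oplus p4) = F \land T = F
(p2 \leftrightarrow p4) \leftrightarrow (((p4 \oplus (p2 \leftrightarrow p5)) \land (p5 \leftrightarrow p4)) \land (\lnot (p6 \lor p4) \oplus p4)) = T \leftrightarrow F = F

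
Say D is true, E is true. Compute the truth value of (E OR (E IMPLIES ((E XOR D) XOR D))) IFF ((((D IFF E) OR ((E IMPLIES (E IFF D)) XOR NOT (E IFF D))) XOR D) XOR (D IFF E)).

Substituting D=True, E=True:
E XOR D = True XOR True = False
(E XOR D) XOR D = False XOR True = True
E IMPLIES ((E XOR D) XOR D) = True IMPLIES True = True
E OR (E IMPLIES ((E XOR D) XOR D)) = True OR True = True
D IFF E = True IFF True = True
E IFF D = True IFF True = True
E IMPLIES (E IFF D) = True IMPLIES True = True
E IFF D = True IFF True = True
NOT (E IFF D) = NOT True = False
(E IMPLIES (E IFF D)) XOR NOT (E IFF D) = True XOR False = True
(D IFF E) OR ((E IMPLIES (E IFF D)) XOR NOT (E IFF D)) = True OR True = True
((D IFF E) OR ((E IMPLIES (E IFF D)) XOR NOT (E IFF D))) XOR D = True XOR True = False
D IFF E = True IFF True = True
(((D IFF E) OR ((E IMPLIES (E IFF D)) XOR NOT (E IFF D))) XOR D) XOR (D IFF E) = False XOR True = True
(E OR (E IMPLIES ((E XOR D) XOR D))) IFF ((((D IFF E) OR ((E IMPLIES (E IFF D)) XOR NOT (E IFF D))) XOR D) XOR (D IFF E)) = True IFF True = True

True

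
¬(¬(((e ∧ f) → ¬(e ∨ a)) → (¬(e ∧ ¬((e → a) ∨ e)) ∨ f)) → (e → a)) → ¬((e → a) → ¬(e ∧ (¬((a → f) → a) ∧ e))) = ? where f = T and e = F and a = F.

T

e ∧ f = F ∧ T = F
e ∨ a = F ∨ F = F
¬(e ∨ a) = ¬F = T
(e ∧ f) → ¬(e ∨ a) = F → T = T
e → a = F → F = T
(e → a) ∨ e = T ∨ F = T
¬((e → a) ∨ e) = ¬T = F
e ∧ ¬((e → a) ∨ e) = F ∧ F = F
¬(e ∧ ¬((e → a) ∨ e)) = ¬F = T
¬(e ∧ ¬((e → a) ∨ e)) ∨ f = T ∨ T = T
((e ∧ f) → ¬(e ∨ a)) → (¬(e ∧ ¬((e → a) ∨ e)) ∨ f) = T → T = T
¬(((e ∧ f) → ¬(e ∨ a)) → (¬(e ∧ ¬((e → a) ∨ e)) ∨ f)) = ¬T = F
e → a = F → F = T
¬(((e ∧ f) → ¬(e ∨ a)) → (¬(e ∧ ¬((e → a) ∨ e)) ∨ f)) → (e → a) = F → T = T
¬(¬(((e ∧ f) → ¬(e ∨ a)) → (¬(e ∧ ¬((e → a) ∨ e)) ∨ f)) → (e → a)) = ¬T = F
e → a = F → F = T
a → f = F → T = T
(a → f) → a = T → F = F
¬((a → f) → a) = ¬F = T
¬((a → f) → a) ∧ e = T ∧ F = F
e ∧ (¬((a → f) → a) ∧ e) = F ∧ F = F
¬(e ∧ (¬((a → f) → a) ∧ e)) = ¬F = T
(e → a) → ¬(e ∧ (¬((a → f) → a) ∧ e)) = T → T = T
¬((e → a) → ¬(e ∧ (¬((a → f) → a) ∧ e))) = ¬T = F
¬(¬(((e ∧ f) → ¬(e ∨ a)) → (¬(e ∧ ¬((e → a) ∨ e)) ∨ f)) → (e → a)) → ¬((e → a) → ¬(e ∧ (¬((a → f) → a) ∧ e))) = F → F = T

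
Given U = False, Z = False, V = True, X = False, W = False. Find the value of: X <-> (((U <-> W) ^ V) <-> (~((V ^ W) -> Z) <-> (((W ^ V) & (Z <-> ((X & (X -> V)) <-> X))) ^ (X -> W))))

Substituting U=False, Z=False, V=True, X=False, W=False:
U <-> W = False <-> False = True
(U <-> W) ^ V = True ^ True = False
V ^ W = True ^ False = True
(V ^ W) -> Z = True -> False = False
~((V ^ W) -> Z) = ~False = True
W ^ V = False ^ True = True
X -> V = False -> True = True
X & (X -> V) = False & True = False
(X & (X -> V)) <-> X = False <-> False = True
Z <-> ((X & (X -> V)) <-> X) = False <-> True = False
(W ^ V) & (Z <-> ((X & (X -> V)) <-> X)) = True & False = False
X -> W = False -> False = True
((W ^ V) & (Z <-> ((X & (X -> V)) <-> X))) ^ (X -> W) = False ^ True = True
~((V ^ W) -> Z) <-> (((W ^ V) & (Z <-> ((X & (X -> V)) <-> X))) ^ (X -> W)) = True <-> True = True
((U <-> W) ^ V) <-> (~((V ^ W) -> Z) <-> (((W ^ V) & (Z <-> ((X & (X -> V)) <-> X))) ^ (X -> W))) = False <-> True = False
X <-> (((U <-> W) ^ V) <-> (~((V ^ W) -> Z) <-> (((W ^ V) & (Z <-> ((X & (X -> V)) <-> X))) ^ (X -> W)))) = False <-> False = True

True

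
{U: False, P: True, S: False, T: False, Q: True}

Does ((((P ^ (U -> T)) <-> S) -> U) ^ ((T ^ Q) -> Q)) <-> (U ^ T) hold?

U -> T = False -> False = True
P ^ (U -> T) = True ^ True = False
(P ^ (U -> T)) <-> S = False <-> False = True
((P ^ (U -> T)) <-> S) -> U = True -> False = False
T ^ Q = False ^ True = True
(T ^ Q) -> Q = True -> True = True
(((P ^ (U -> T)) <-> S) -> U) ^ ((T ^ Q) -> Q) = False ^ True = True
U ^ T = False ^ False = False
((((P ^ (U -> T)) <-> S) -> U) ^ ((T ^ Q) -> Q)) <-> (U ^ T) = True <-> False = False

False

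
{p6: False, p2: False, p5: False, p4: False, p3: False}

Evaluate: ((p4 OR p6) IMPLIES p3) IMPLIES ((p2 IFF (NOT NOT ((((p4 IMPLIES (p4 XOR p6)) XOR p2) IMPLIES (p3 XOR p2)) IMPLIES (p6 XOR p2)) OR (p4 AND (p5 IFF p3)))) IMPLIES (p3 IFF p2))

p4 OR p6 = False OR False = False
(p4 OR p6) IMPLIES p3 = False IMPLIES False = True
p4 XOR p6 = False XOR False = False
p4 IMPLIES (p4 XOR p6) = False IMPLIES False = True
(p4 IMPLIES (p4 XOR p6)) XOR p2 = True XOR False = True
p3 XOR p2 = False XOR False = False
((p4 IMPLIES (p4 XOR p6)) XOR p2) IMPLIES (p3 XOR p2) = True IMPLIES False = False
p6 XOR p2 = False XOR False = False
(((p4 IMPLIES (p4 XOR p6)) XOR p2) IMPLIES (p3 XOR p2)) IMPLIES (p6 XOR p2) = False IMPLIES False = True
NOT ((((p4 IMPLIES (p4 XOR p6)) XOR p2) IMPLIES (p3 XOR p2)) IMPLIES (p6 XOR p2)) = NOT True = False
NOT NOT ((((p4 IMPLIES (p4 XOR p6)) XOR p2) IMPLIES (p3 XOR p2)) IMPLIES (p6 XOR p2)) = NOT False = True
p5 IFF p3 = False IFF False = True
p4 AND (p5 IFF p3) = False AND True = False
NOT NOT ((((p4 IMPLIES (p4 XOR p6)) XOR p2) IMPLIES (p3 XOR p2)) IMPLIES (p6 XOR p2)) OR (p4 AND (p5 IFF p3)) = True OR False = True
p2 IFF (NOT NOT ((((p4 IMPLIES (p4 XOR p6)) XOR p2) IMPLIES (p3 XOR p2)) IMPLIES (p6 XOR p2)) OR (p4 AND (p5 IFF p3))) = False IFF True = False
p3 IFF p2 = False IFF False = True
(p2 IFF (NOT NOT ((((p4 IMPLIES (p4 XOR p6)) XOR p2) IMPLIES (p3 XOR p2)) IMPLIES (p6 XOR p2)) OR (p4 AND (p5 IFF p3)))) IMPLIES (p3 IFF p2) = False IMPLIES True = True
((p4 OR p6) IMPLIES p3) IMPLIES ((p2 IFF (NOT NOT ((((p4 IMPLIES (p4 XOR p6)) XOR p2) IMPLIES (p3 XOR p2)) IMPLIES (p6 XOR p2)) OR (p4 AND (p5 IFF p3)))) IMPLIES (p3 IFF p2)) = True IMPLIES True = True

True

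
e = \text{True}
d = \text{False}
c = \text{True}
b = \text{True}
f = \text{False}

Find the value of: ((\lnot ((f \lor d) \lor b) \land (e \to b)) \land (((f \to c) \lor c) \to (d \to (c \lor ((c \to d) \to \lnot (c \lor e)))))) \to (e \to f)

\text{True}

f \lor d = \text{False} \lor \text{False} = \text{False}
(f \lor d) \lor b = \text{False} \lor \text{True} = \text{True}
\lnot ((f \lor d) \lor b) = \lnot \text{True} = \text{False}
e \to b = \text{True} \to \text{True} = \text{True}
\lnot ((f \lor d) \lor b) \land (e \to b) = \text{False} \land \text{True} = \text{False}
f \to c = \text{False} \to \text{True} = \text{True}
(f \to c) \lor c = \text{True} \lor \text{True} = \text{True}
c \to d = \text{True} \to \text{False} = \text{False}
c \lor e = \text{True} \lor \text{True} = \text{True}
\lnot (c \lor e) = \lnot \text{True} = \text{False}
(c \to d) \to \lnot (c \lor e) = \text{False} \to \text{False} = \text{True}
c \lor ((c \to d) \to \lnot (c \lor e)) = \text{True} \lor \text{True} = \text{True}
d \to (c \lor ((c \to d) \to \lnot (c \lor e))) = \text{False} \to \text{True} = \text{True}
((f \to c) \lor c) \to (d \to (c \lor ((c \to d) \to \lnot (c \lor e)))) = \text{True} \to \text{True} = \text{True}
(\lnot ((f \lor d) \lor b) \land (e \to b)) \land (((f \to c) \lor c) \to (d \to (c \lor ((c \to d) \to \lnot (c \lor e))))) = \text{False} \land \text{True} = \text{False}
e \to f = \text{True} \to \text{False} = \text{False}
((\lnot ((f \lor d) \lor b) \land (e \to b)) \land (((f \to c) \lor c) \to (d \to (c \lor ((c \to d) \to \lnot (c \lor e)))))) \to (e \to f) = \text{False} \to \text{False} = \text{True}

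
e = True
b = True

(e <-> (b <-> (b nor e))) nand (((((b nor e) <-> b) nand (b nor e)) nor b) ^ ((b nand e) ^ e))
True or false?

b nor e = True nor True = False
b <-> (b nor e) = True <-> False = False
e <-> (b <-> (b nor e)) = True <-> False = False
b nor e = True nor True = False
(b nor e) <-> b = False <-> True = False
b nor e = True nor True = False
((b nor e) <-> b) nand (b nor e) = False nand False = True
(((b nor e) <-> b) nand (b nor e)) nor b = True nor True = False
b nand e = True nand True = False
(b nand e) ^ e = False ^ True = True
((((b nor e) <-> b) nand (b nor e)) nor b) ^ ((b nand e) ^ e) = False ^ True = True
(e <-> (b <-> (b nor e))) nand (((((b nor e) <-> b) nand (b nor e)) nor b) ^ ((b nand e) ^ e)) = False nand True = True

True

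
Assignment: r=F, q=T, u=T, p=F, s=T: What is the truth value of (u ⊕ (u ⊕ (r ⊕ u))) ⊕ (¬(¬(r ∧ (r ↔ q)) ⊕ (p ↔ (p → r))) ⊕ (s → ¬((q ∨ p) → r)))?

F

r ⊕ u = F ⊕ T = T
u ⊕ (r ⊕ u) = T ⊕ T = F
u ⊕ (u ⊕ (r ⊕ u)) = T ⊕ F = T
r ↔ q = F ↔ T = F
r ∧ (r ↔ q) = F ∧ F = F
¬(r ∧ (r ↔ q)) = ¬F = T
p → r = F → F = T
p ↔ (p → r) = F ↔ T = F
¬(r ∧ (r ↔ q)) ⊕ (p ↔ (p → r)) = T ⊕ F = T
¬(¬(r ∧ (r ↔ q)) ⊕ (p ↔ (p → r))) = ¬T = F
q ∨ p = T ∨ F = T
(q ∨ p) → r = T → F = F
¬((q ∨ p) → r) = ¬F = T
s → ¬((q ∨ p) → r) = T → T = T
¬(¬(r ∧ (r ↔ q)) ⊕ (p ↔ (p → r))) ⊕ (s → ¬((q ∨ p) → r)) = F ⊕ T = T
(u ⊕ (u ⊕ (r ⊕ u))) ⊕ (¬(¬(r ∧ (r ↔ q)) ⊕ (p ↔ (p → r))) ⊕ (s → ¬((q ∨ p) → r))) = T ⊕ T = F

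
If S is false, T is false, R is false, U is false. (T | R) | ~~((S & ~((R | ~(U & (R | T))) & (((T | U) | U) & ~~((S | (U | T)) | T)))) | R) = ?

False

T | R = False | False = False
R | T = False | False = False
U & (R | T) = False & False = False
~(U & (R | T)) = ~False = True
R | ~(U & (R | T)) = False | True = True
T | U = False | False = False
(T | U) | U = False | False = False
U | T = False | False = False
S | (U | T) = False | False = False
(S | (U | T)) | T = False | False = False
~((S | (U | T)) | T) = ~False = True
~~((S | (U | T)) | T) = ~True = False
((T | U) | U) & ~~((S | (U | T)) | T) = False & False = False
(R | ~(U & (R | T))) & (((T | U) | U) & ~~((S | (U | T)) | T)) = True & False = False
~((R | ~(U & (R | T))) & (((T | U) | U) & ~~((S | (U | T)) | T))) = ~False = True
S & ~((R | ~(U & (R | T))) & (((T | U) | U) & ~~((S | (U | T)) | T))) = False & True = False
(S & ~((R | ~(U & (R | T))) & (((T | U) | U) & ~~((S | (U | T)) | T)))) | R = False | False = False
~((S & ~((R | ~(U & (R | T))) & (((T | U) | U) & ~~((S | (U | T)) | T)))) | R) = ~False = True
~~((S & ~((R | ~(U & (R | T))) & (((T | U) | U) & ~~((S | (U | T)) | T)))) | R) = ~True = False
(T | R) | ~~((S & ~((R | ~(U & (R | T))) & (((T | U) | U) & ~~((S | (U | T)) | T)))) | R) = False | False = False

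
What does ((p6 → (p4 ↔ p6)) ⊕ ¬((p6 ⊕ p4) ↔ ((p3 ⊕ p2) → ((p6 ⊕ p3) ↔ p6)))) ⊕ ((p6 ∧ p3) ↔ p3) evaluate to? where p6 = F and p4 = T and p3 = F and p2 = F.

F

Substituting p6=F, p4=T, p3=F, p2=F:
p4 ↔ p6 = T ↔ F = F
p6 → (p4 ↔ p6) = F → F = T
p6 ⊕ p4 = F ⊕ T = T
p3 ⊕ p2 = F ⊕ F = F
p6 ⊕ p3 = F ⊕ F = F
(p6 ⊕ p3) ↔ p6 = F ↔ F = T
(p3 ⊕ p2) → ((p6 ⊕ p3) ↔ p6) = F → T = T
(p6 ⊕ p4) ↔ ((p3 ⊕ p2) → ((p6 ⊕ p3) ↔ p6)) = T ↔ T = T
¬((p6 ⊕ p4) ↔ ((p3 ⊕ p2) → ((p6 ⊕ p3) ↔ p6))) = ¬T = F
(p6 → (p4 ↔ p6)) ⊕ ¬((p6 ⊕ p4) ↔ ((p3 ⊕ p2) → ((p6 ⊕ p3) ↔ p6))) = T ⊕ F = T
p6 ∧ p3 = F ∧ F = F
(p6 ∧ p3) ↔ p3 = F ↔ F = T
((p6 → (p4 ↔ p6)) ⊕ ¬((p6 ⊕ p4) ↔ ((p3 ⊕ p2) → ((p6 ⊕ p3) ↔ p6)))) ⊕ ((p6 ∧ p3) ↔ p3) = T ⊕ T = F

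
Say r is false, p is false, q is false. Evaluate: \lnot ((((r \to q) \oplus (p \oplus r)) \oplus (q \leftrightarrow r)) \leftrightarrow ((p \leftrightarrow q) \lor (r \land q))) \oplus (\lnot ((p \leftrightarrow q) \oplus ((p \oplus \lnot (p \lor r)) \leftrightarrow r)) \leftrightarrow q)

\text{False}

r \to q = \text{False} \to \text{False} = \text{True}
p \oplus r = \text{False} \oplus \text{False} = \text{False}
(r \to q) \oplus (p \oplus r) = \text{True} \oplus \text{False} = \text{True}
q \leftrightarrow r = \text{False} \leftrightarrow \text{False} = \text{True}
((r \to q) \oplus (p \oplus r)) \oplus (q \leftrightarrow r) = \text{True} \oplus \text{True} = \text{False}
p \leftrightarrow q = \text{False} \leftrightarrow \text{False} = \text{True}
r \land q = \text{False} \land \text{False} = \text{False}
(p \leftrightarrow q) \lor (r \land q) = \text{True} \lor \text{False} = \text{True}
(((r \to q) \oplus (p \oplus r)) \oplus (q \leftrightarrow r)) \leftrightarrow ((p \leftrightarrow q) \lor (r \land q)) = \text{False} \leftrightarrow \text{True} = \text{False}
\lnot ((((r \to q) \oplus (p \oplus r)) \oplus (q \leftrightarrow r)) \leftrightarrow ((p \leftrightarrow q) \lor (r \land q))) = \lnot \text{False} = \text{True}
p \leftrightarrow q = \text{False} \leftrightarrow \text{False} = \text{True}
p \lor r = \text{False} \lor \text{False} = \text{False}
\lnot (p \lor r) = \lnot \text{False} = \text{True}
p \oplus \lnot (p \lor r) = \text{False} \oplus \text{True} = \text{True}
(p \oplus \lnot (p \lor r)) \leftrightarrow r = \text{True} \leftrightarrow \text{False} = \text{False}
(p \leftrightarrow q) \oplus ((p \oplus \lnot (p \lor r)) \leftrightarrow r) = \text{True} \oplus \text{False} = \text{True}
\lnot ((p \leftrightarrow q) \oplus ((p \oplus \lnot (p \lor r)) \leftrightarrow r)) = \lnot \text{True} = \text{False}
\lnot ((p \leftrightarrow q) \oplus ((p \oplus \lnot (p \lor r)) \leftrightarrow r)) \leftrightarrow q = \text{False} \leftrightarrow \text{False} = \text{True}
\lnot ((((r \to q) \oplus (p \oplus r)) \oplus (q \leftrightarrow r)) \leftrightarrow ((p \leftrightarrow q) \lor (r \land q))) \oplus (\lnot ((p \leftrightarrow q) \oplus ((p \oplus \lnot (p \lor r)) \leftrightarrow r)) \leftrightarrow q) = \text{True} \oplus \text{True} = \text{False}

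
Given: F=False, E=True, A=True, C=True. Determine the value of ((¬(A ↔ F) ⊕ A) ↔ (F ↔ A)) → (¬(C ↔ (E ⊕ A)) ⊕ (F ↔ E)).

True

Substituting F=False, E=True, A=True, C=True:
A ↔ F = True ↔ False = False
¬(A ↔ F) = ¬False = True
¬(A ↔ F) ⊕ A = True ⊕ True = False
F ↔ A = False ↔ True = False
(¬(A ↔ F) ⊕ A) ↔ (F ↔ A) = False ↔ False = True
E ⊕ A = True ⊕ True = False
C ↔ (E ⊕ A) = True ↔ False = False
¬(C ↔ (E ⊕ A)) = ¬False = True
F ↔ E = False ↔ True = False
¬(C ↔ (E ⊕ A)) ⊕ (F ↔ E) = True ⊕ False = True
((¬(A ↔ F) ⊕ A) ↔ (F ↔ A)) → (¬(C ↔ (E ⊕ A)) ⊕ (F ↔ E)) = True → True = True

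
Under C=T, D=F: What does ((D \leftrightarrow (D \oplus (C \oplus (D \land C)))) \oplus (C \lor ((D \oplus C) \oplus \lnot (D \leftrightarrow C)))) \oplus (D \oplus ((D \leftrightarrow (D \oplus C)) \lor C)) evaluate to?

Substituting C=T, D=F:
D \land C = F \land T = F
C \oplus (D \land C) = T \oplus F = T
D \oplus (C \oplus (D \land C)) = F \oplus T = T
D \leftrightarrow (D \oplus (C \oplus (D \land C))) = F \leftrightarrow T = F
D \oplus C = F \oplus T = T
D \leftrightarrow C = F \leftrightarrow T = F
\lnot (D \leftrightarrow C) = \lnot F = T
(D \oplus C) \oplus \lnot (D \leftrightarrow C) = T \oplus T = F
C \lor ((D \oplus C) \oplus \lnot (D \leftrightarrow C)) = T \lor F = T
(D \leftrightarrow (D \oplus (C \oplus (D \land C)))) \oplus (C \lor ((D \oplus C) \oplus \lnot (D \leftrightarrow C))) = F \oplus T = T
D \oplus C = F \oplus T = T
D \leftrightarrow (D \oplus C) = F \leftrightarrow T = F
(D \leftrightarrow (D \oplus C)) \lor C = F \lor T = T
D \oplus ((D \leftrightarrow (D \oplus C)) \lor C) = F \oplus T = T
((D \leftrightarrow (D \oplus (C \oplus (D \land C)))) \oplus (C \lor ((D \oplus C) \oplus \lnot (D \leftrightarrow C)))) \oplus (D \oplus ((D \leftrightarrow (D \oplus C)) \lor C)) = T \oplus T = F

F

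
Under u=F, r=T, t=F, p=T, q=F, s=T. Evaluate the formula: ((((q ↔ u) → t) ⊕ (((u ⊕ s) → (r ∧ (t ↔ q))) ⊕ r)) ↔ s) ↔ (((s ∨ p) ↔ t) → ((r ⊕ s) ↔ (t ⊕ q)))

F

q ↔ u = F ↔ F = T
(q ↔ u) → t = T → F = F
u ⊕ s = F ⊕ T = T
t ↔ q = F ↔ F = T
r ∧ (t ↔ q) = T ∧ T = T
(u ⊕ s) → (r ∧ (t ↔ q)) = T → T = T
((u ⊕ s) → (r ∧ (t ↔ q))) ⊕ r = T ⊕ T = F
((q ↔ u) → t) ⊕ (((u ⊕ s) → (r ∧ (t ↔ q))) ⊕ r) = F ⊕ F = F
(((q ↔ u) → t) ⊕ (((u ⊕ s) → (r ∧ (t ↔ q))) ⊕ r)) ↔ s = F ↔ T = F
s ∨ p = T ∨ T = T
(s ∨ p) ↔ t = T ↔ F = F
r ⊕ s = T ⊕ T = F
t ⊕ q = F ⊕ F = F
(r ⊕ s) ↔ (t ⊕ q) = F ↔ F = T
((s ∨ p) ↔ t) → ((r ⊕ s) ↔ (t ⊕ q)) = F → T = T
((((q ↔ u) → t) ⊕ (((u ⊕ s) → (r ∧ (t ↔ q))) ⊕ r)) ↔ s) ↔ (((s ∨ p) ↔ t) → ((r ⊕ s) ↔ (t ⊕ q))) = F ↔ T = F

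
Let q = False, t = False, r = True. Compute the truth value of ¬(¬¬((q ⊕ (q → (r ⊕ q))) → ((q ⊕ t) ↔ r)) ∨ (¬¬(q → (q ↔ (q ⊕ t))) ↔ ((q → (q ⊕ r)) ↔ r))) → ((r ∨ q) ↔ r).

r ⊕ q = True ⊕ False = True
q → (r ⊕ q) = False → True = True
q ⊕ (q → (r ⊕ q)) = False ⊕ True = True
q ⊕ t = False ⊕ False = False
(q ⊕ t) ↔ r = False ↔ True = False
(q ⊕ (q → (r ⊕ q))) → ((q ⊕ t) ↔ r) = True → False = False
¬((q ⊕ (q → (r ⊕ q))) → ((q ⊕ t) ↔ r)) = ¬False = True
¬¬((q ⊕ (q → (r ⊕ q))) → ((q ⊕ t) ↔ r)) = ¬True = False
q ⊕ t = False ⊕ False = False
q ↔ (q ⊕ t) = False ↔ False = True
q → (q ↔ (q ⊕ t)) = False → True = True
¬(q → (q ↔ (q ⊕ t))) = ¬True = False
¬¬(q → (q ↔ (q ⊕ t))) = ¬False = True
q ⊕ r = False ⊕ True = True
q → (q ⊕ r) = False → True = True
(q → (q ⊕ r)) ↔ r = True ↔ True = True
¬¬(q → (q ↔ (q ⊕ t))) ↔ ((q → (q ⊕ r)) ↔ r) = True ↔ True = True
¬¬((q ⊕ (q → (r ⊕ q))) → ((q ⊕ t) ↔ r)) ∨ (¬¬(q → (q ↔ (q ⊕ t))) ↔ ((q → (q ⊕ r)) ↔ r)) = False ∨ True = True
¬(¬¬((q ⊕ (q → (r ⊕ q))) → ((q ⊕ t) ↔ r)) ∨ (¬¬(q → (q ↔ (q ⊕ t))) ↔ ((q → (q ⊕ r)) ↔ r))) = ¬True = False
r ∨ q = True ∨ False = True
(r ∨ q) ↔ r = True ↔ True = True
¬(¬¬((q ⊕ (q → (r ⊕ q))) → ((q ⊕ t) ↔ r)) ∨ (¬¬(q → (q ↔ (q ⊕ t))) ↔ ((q → (q ⊕ r)) ↔ r))) → ((r ∨ q) ↔ r) = False → True = True

True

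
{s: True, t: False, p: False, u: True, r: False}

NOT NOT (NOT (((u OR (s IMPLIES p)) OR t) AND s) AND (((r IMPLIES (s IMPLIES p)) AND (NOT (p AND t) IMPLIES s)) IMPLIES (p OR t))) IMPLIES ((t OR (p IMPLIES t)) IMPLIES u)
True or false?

s IMPLIES p = True IMPLIES False = False
u OR (s IMPLIES p) = True OR False = True
(u OR (s IMPLIES p)) OR t = True OR False = True
((u OR (s IMPLIES p)) OR t) AND s = True AND True = True
NOT (((u OR (s IMPLIES p)) OR t) AND s) = NOT True = False
s IMPLIES p = True IMPLIES False = False
r IMPLIES (s IMPLIES p) = False IMPLIES False = True
p AND t = False AND False = False
NOT (p AND t) = NOT False = True
NOT (p AND t) IMPLIES s = True IMPLIES True = True
(r IMPLIES (s IMPLIES p)) AND (NOT (p AND t) IMPLIES s) = True AND True = True
p OR t = False OR False = False
((r IMPLIES (s IMPLIES p)) AND (NOT (p AND t) IMPLIES s)) IMPLIES (p OR t) = True IMPLIES False = False
NOT (((u OR (s IMPLIES p)) OR t) AND s) AND (((r IMPLIES (s IMPLIES p)) AND (NOT (p AND t) IMPLIES s)) IMPLIES (p OR t)) = False AND False = False
NOT (NOT (((u OR (s IMPLIES p)) OR t) AND s) AND (((r IMPLIES (s IMPLIES p)) AND (NOT (p AND t) IMPLIES s)) IMPLIES (p OR t))) = NOT False = True
NOT NOT (NOT (((u OR (s IMPLIES p)) OR t) AND s) AND (((r IMPLIES (s IMPLIES p)) AND (NOT (p AND t) IMPLIES s)) IMPLIES (p OR t))) = NOT True = False
p IMPLIES t = False IMPLIES False = True
t OR (p IMPLIES t) = False OR True = True
(t OR (p IMPLIES t)) IMPLIES u = True IMPLIES True = True
NOT NOT (NOT (((u OR (s IMPLIES p)) OR t) AND s) AND (((r IMPLIES (s IMPLIES p)) AND (NOT (p AND t) IMPLIES s)) IMPLIES (p OR t))) IMPLIES ((t OR (p IMPLIES t)) IMPLIES u) = False IMPLIES True = True

True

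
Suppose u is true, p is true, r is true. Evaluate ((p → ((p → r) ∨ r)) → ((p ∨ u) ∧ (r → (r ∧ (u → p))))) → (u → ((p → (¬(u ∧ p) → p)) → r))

T

Substituting u=T, p=T, r=T:
p → r = T → T = T
(p → r) ∨ r = T ∨ T = T
p → ((p → r) ∨ r) = T → T = T
p ∨ u = T ∨ T = T
u → p = T → T = T
r ∧ (u → p) = T ∧ T = T
r → (r ∧ (u → p)) = T → T = T
(p ∨ u) ∧ (r → (r ∧ (u → p))) = T ∧ T = T
(p → ((p → r) ∨ r)) → ((p ∨ u) ∧ (r → (r ∧ (u → p)))) = T → T = T
u ∧ p = T ∧ T = T
¬(u ∧ p) = ¬T = F
¬(u ∧ p) → p = F → T = T
p → (¬(u ∧ p) → p) = T → T = T
(p → (¬(u ∧ p) → p)) → r = T → T = T
u → ((p → (¬(u ∧ p) → p)) → r) = T → T = T
((p → ((p → r) ∨ r)) → ((p ∨ u) ∧ (r → (r ∧ (u → p))))) → (u → ((p → (¬(u ∧ p) → p)) → r)) = T → T = T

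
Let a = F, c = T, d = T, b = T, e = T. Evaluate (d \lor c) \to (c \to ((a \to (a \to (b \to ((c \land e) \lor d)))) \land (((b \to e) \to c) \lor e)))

T

d \lor c = T \lor T = T
c \land e = T \land T = T
(c \land e) \lor d = T \lor T = T
b \to ((c \land e) \lor d) = T \to T = T
a \to (b \to ((c \land e) \lor d)) = F \to T = T
a \to (a \to (b \to ((c \land e) \lor d))) = F \to T = T
b \to e = T \to T = T
(b \to e) \to c = T \to T = T
((b \to e) \to c) \lor e = T \lor T = T
(a \to (a \to (b \to ((c \land e) \lor d)))) \land (((b \to e) \to c) \lor e) = T \land T = T
c \to ((a \to (a \to (b \to ((c \land e) \lor d)))) \land (((b \to e) \to c) \lor e)) = T \to T = T
(d \lor c) \to (c \to ((a \to (a \to (b \to ((c \land e) \lor d)))) \land (((b \to e) \to c) \lor e))) = T \to T = T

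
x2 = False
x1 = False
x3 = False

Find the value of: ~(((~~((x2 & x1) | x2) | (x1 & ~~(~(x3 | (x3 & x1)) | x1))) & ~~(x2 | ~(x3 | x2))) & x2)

x2 & x1 = False & False = False
(x2 & x1) | x2 = False | False = False
~((x2 & x1) | x2) = ~False = True
~~((x2 & x1) | x2) = ~True = False
x3 & x1 = False & False = False
x3 | (x3 & x1) = False | False = False
~(x3 | (x3 & x1)) = ~False = True
~(x3 | (x3 & x1)) | x1 = True | False = True
~(~(x3 | (x3 & x1)) | x1) = ~True = False
~~(~(x3 | (x3 & x1)) | x1) = ~False = True
x1 & ~~(~(x3 | (x3 & x1)) | x1) = False & True = False
~~((x2 & x1) | x2) | (x1 & ~~(~(x3 | (x3 & x1)) | x1)) = False | False = False
x3 | x2 = False | False = False
~(x3 | x2) = ~False = True
x2 | ~(x3 | x2) = False | True = True
~(x2 | ~(x3 | x2)) = ~True = False
~~(x2 | ~(x3 | x2)) = ~False = True
(~~((x2 & x1) | x2) | (x1 & ~~(~(x3 | (x3 & x1)) | x1))) & ~~(x2 | ~(x3 | x2)) = False & True = False
((~~((x2 & x1) | x2) | (x1 & ~~(~(x3 | (x3 & x1)) | x1))) & ~~(x2 | ~(x3 | x2))) & x2 = False & False = False
~(((~~((x2 & x1) | x2) | (x1 & ~~(~(x3 | (x3 & x1)) | x1))) & ~~(x2 | ~(x3 | x2))) & x2) = ~False = True

True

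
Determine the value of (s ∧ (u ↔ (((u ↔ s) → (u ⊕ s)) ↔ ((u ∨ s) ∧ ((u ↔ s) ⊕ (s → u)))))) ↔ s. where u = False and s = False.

u ↔ s = False ↔ False = True
u ⊕ s = False ⊕ False = False
(u ↔ s) → (u ⊕ s) = True → False = False
u ∨ s = False ∨ False = False
u ↔ s = False ↔ False = True
s → u = False → False = True
(u ↔ s) ⊕ (s → u) = True ⊕ True = False
(u ∨ s) ∧ ((u ↔ s) ⊕ (s → u)) = False ∧ False = False
((u ↔ s) → (u ⊕ s)) ↔ ((u ∨ s) ∧ ((u ↔ s) ⊕ (s → u))) = False ↔ False = True
u ↔ (((u ↔ s) → (u ⊕ s)) ↔ ((u ∨ s) ∧ ((u ↔ s) ⊕ (s → u)))) = False ↔ True = False
s ∧ (u ↔ (((u ↔ s) → (u ⊕ s)) ↔ ((u ∨ s) ∧ ((u ↔ s) ⊕ (s → u))))) = False ∧ False = False
(s ∧ (u ↔ (((u ↔ s) → (u ⊕ s)) ↔ ((u ∨ s) ∧ ((u ↔ s) ⊕ (s → u)))))) ↔ s = False ↔ False = True

True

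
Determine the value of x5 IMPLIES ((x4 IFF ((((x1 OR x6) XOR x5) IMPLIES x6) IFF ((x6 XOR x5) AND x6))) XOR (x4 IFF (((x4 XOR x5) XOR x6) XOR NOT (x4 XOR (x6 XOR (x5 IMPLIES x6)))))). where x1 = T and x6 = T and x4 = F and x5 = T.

T

Substituting x1=T, x6=T, x4=F, x5=T:
x1 OR x6 = T OR T = T
(x1 OR x6) XOR x5 = T XOR T = F
((x1 OR x6) XOR x5) IMPLIES x6 = F IMPLIES T = T
x6 XOR x5 = T XOR T = F
(x6 XOR x5) AND x6 = F AND T = F
(((x1 OR x6) XOR x5) IMPLIES x6) IFF ((x6 XOR x5) AND x6) = T IFF F = F
x4 IFF ((((x1 OR x6) XOR x5) IMPLIES x6) IFF ((x6 XOR x5) AND x6)) = F IFF F = T
x4 XOR x5 = F XOR T = T
(x4 XOR x5) XOR x6 = T XOR T = F
x5 IMPLIES x6 = T IMPLIES T = T
x6 XOR (x5 IMPLIES x6) = T XOR T = F
x4 XOR (x6 XOR (x5 IMPLIES x6)) = F XOR F = F
NOT (x4 XOR (x6 XOR (x5 IMPLIES x6))) = NOT F = T
((x4 XOR x5) XOR x6) XOR NOT (x4 XOR (x6 XOR (x5 IMPLIES x6))) = F XOR T = T
x4 IFF (((x4 XOR x5) XOR x6) XOR NOT (x4 XOR (x6 XOR (x5 IMPLIES x6)))) = F IFF T = F
(x4 IFF ((((x1 OR x6) XOR x5) IMPLIES x6) IFF ((x6 XOR x5) AND x6))) XOR (x4 IFF (((x4 XOR x5) XOR x6) XOR NOT (x4 XOR (x6 XOR (x5 IMPLIES x6))))) = T XOR F = T
x5 IMPLIES ((x4 IFF ((((x1 OR x6) XOR x5) IMPLIES x6) IFF ((x6 XOR x5) AND x6))) XOR (x4 IFF (((x4 XOR x5) XOR x6) XOR NOT (x4 XOR (x6 XOR (x5 IMPLIES x6)))))) = T IMPLIES T = T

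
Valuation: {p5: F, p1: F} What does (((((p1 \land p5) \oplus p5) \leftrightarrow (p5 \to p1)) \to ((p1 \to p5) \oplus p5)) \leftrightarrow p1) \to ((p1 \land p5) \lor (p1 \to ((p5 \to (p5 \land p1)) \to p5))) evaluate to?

Substituting p5=F, p1=F:
p1 \land p5 = F \land F = F
(p1 \land p5) \oplus p5 = F \oplus F = F
p5 \to p1 = F \to F = T
((p1 \land p5) \oplus p5) \leftrightarrow (p5 \to p1) = F \leftrightarrow T = F
p1 \to p5 = F \to F = T
(p1 \to p5) \oplus p5 = T \oplus F = T
(((p1 \land p5) \oplus p5) \leftrightarrow (p5 \to p1)) \to ((p1 \to p5) \oplus p5) = F \to T = T
((((p1 \land p5) \oplus p5) \leftrightarrow (p5 \to p1)) \to ((p1 \to p5) \oplus p5)) \leftrightarrow p1 = T \leftrightarrow F = F
p1 \land p5 = F \land F = F
p5 \land p1 = F \land F = F
p5 \to (p5 \land p1) = F \to F = T
(p5 \to (p5 \land p1)) \to p5 = T \to F = F
p1 \to ((p5 \to (p5 \land p1)) \to p5) = F \to F = T
(p1 \land p5) \lor (p1 \to ((p5 \to (p5 \land p1)) \to p5)) = F \lor T = T
(((((p1 \land p5) \oplus p5) \leftrightarrow (p5 \to p1)) \to ((p1 \to p5) \oplus p5)) \leftrightarrow p1) \to ((p1 \land p5) \lor (p1 \to ((p5 \to (p5 \land p1)) \to p5))) = F \to T = T

T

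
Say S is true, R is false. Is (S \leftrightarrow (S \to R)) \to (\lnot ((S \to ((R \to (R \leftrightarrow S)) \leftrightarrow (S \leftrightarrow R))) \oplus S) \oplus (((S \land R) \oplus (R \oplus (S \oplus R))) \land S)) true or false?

Substituting S=T, R=F:
S \to R = T \to F = F
S \leftrightarrow (S \to R) = T \leftrightarrow F = F
R \leftrightarrow S = F \leftrightarrow T = F
R \to (R \leftrightarrow S) = F \to F = T
S \leftrightarrow R = T \leftrightarrow F = F
(R \to (R \leftrightarrow S)) \leftrightarrow (S \leftrightarrow R) = T \leftrightarrow F = F
S \to ((R \to (R \leftrightarrow S)) \leftrightarrow (S \leftrightarrow R)) = T \to F = F
(S \to ((R \to (R \leftrightarrow S)) \leftrightarrow (S \leftrightarrow R))) \oplus S = F \oplus T = T
\lnot ((S \to ((R \to (R \leftrightarrow S)) \leftrightarrow (S \leftrightarrow R))) \oplus S) = \lnot T = F
S \land R = T \land F = F
S \oplus R = T \oplus F = T
R \oplus (S \oplus R) = F \oplus T = T
(S \land R) \oplus (R \oplus (S \oplus R)) = F \oplus T = T
((S \land R) \oplus (R \oplus (S \oplus R))) \land S = T \land T = T
\lnot ((S \to ((R \to (R \leftrightarrow S)) \leftrightarrow (S \leftrightarrow R))) \oplus S) \oplus (((S \land R) \oplus (R \oplus (S \oplus R))) \land S) = F \oplus T = T
(S \leftrightarrow (S \to R)) \to (\lnot ((S \to ((R \to (R \leftrightarrow S)) \leftrightarrow (S \leftrightarrow R))) \oplus S) \oplus (((S \land R) \oplus (R \oplus (S \oplus R))) \land S)) = F \to T = T

T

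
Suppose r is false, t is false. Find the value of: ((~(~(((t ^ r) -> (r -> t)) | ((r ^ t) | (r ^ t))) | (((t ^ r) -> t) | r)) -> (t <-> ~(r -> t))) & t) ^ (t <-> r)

t ^ r = F ^ F = F
r -> t = F -> F = T
(t ^ r) -> (r -> t) = F -> T = T
r ^ t = F ^ F = F
r ^ t = F ^ F = F
(r ^ t) | (r ^ t) = F | F = F
((t ^ r) -> (r -> t)) | ((r ^ t) | (r ^ t)) = T | F = T
~(((t ^ r) -> (r -> t)) | ((r ^ t) | (r ^ t))) = ~T = F
t ^ r = F ^ F = F
(t ^ r) -> t = F -> F = T
((t ^ r) -> t) | r = T | F = T
~(((t ^ r) -> (r -> t)) | ((r ^ t) | (r ^ t))) | (((t ^ r) -> t) | r) = F | T = T
~(~(((t ^ r) -> (r -> t)) | ((r ^ t) | (r ^ t))) | (((t ^ r) -> t) | r)) = ~T = F
r -> t = F -> F = T
~(r -> t) = ~T = F
t <-> ~(r -> t) = F <-> F = T
~(~(((t ^ r) -> (r -> t)) | ((r ^ t) | (r ^ t))) | (((t ^ r) -> t) | r)) -> (t <-> ~(r -> t)) = F -> T = T
(~(~(((t ^ r) -> (r -> t)) | ((r ^ t) | (r ^ t))) | (((t ^ r) -> t) | r)) -> (t <-> ~(r -> t))) & t = T & F = F
t <-> r = F <-> F = T
((~(~(((t ^ r) -> (r -> t)) | ((r ^ t) | (r ^ t))) | (((t ^ r) -> t) | r)) -> (t <-> ~(r -> t))) & t) ^ (t <-> r) = F ^ T = T

T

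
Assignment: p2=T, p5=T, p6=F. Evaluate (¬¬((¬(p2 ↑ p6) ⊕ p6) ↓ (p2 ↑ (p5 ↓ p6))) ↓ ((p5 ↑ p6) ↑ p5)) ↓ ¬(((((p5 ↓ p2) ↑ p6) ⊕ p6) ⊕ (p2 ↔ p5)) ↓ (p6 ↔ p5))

F

p2 ↑ p6 = T ↑ F = T
¬(p2 ↑ p6) = ¬T = F
¬(p2 ↑ p6) ⊕ p6 = F ⊕ F = F
p5 ↓ p6 = T ↓ F = F
p2 ↑ (p5 ↓ p6) = T ↑ F = T
(¬(p2 ↑ p6) ⊕ p6) ↓ (p2 ↑ (p5 ↓ p6)) = F ↓ T = F
¬((¬(p2 ↑ p6) ⊕ p6) ↓ (p2 ↑ (p5 ↓ p6))) = ¬F = T
¬¬((¬(p2 ↑ p6) ⊕ p6) ↓ (p2 ↑ (p5 ↓ p6))) = ¬T = F
p5 ↑ p6 = T ↑ F = T
(p5 ↑ p6) ↑ p5 = T ↑ T = F
¬¬((¬(p2 ↑ p6) ⊕ p6) ↓ (p2 ↑ (p5 ↓ p6))) ↓ ((p5 ↑ p6) ↑ p5) = F ↓ F = T
p5 ↓ p2 = T ↓ T = F
(p5 ↓ p2) ↑ p6 = F ↑ F = T
((p5 ↓ p2) ↑ p6) ⊕ p6 = T ⊕ F = T
p2 ↔ p5 = T ↔ T = T
(((p5 ↓ p2) ↑ p6) ⊕ p6) ⊕ (p2 ↔ p5) = T ⊕ T = F
p6 ↔ p5 = F ↔ T = F
((((p5 ↓ p2) ↑ p6) ⊕ p6) ⊕ (p2 ↔ p5)) ↓ (p6 ↔ p5) = F ↓ F = T
¬(((((p5 ↓ p2) ↑ p6) ⊕ p6) ⊕ (p2 ↔ p5)) ↓ (p6 ↔ p5)) = ¬T = F
(¬¬((¬(p2 ↑ p6) ⊕ p6) ↓ (p2 ↑ (p5 ↓ p6))) ↓ ((p5 ↑ p6) ↑ p5)) ↓ ¬(((((p5 ↓ p2) ↑ p6) ⊕ p6) ⊕ (p2 ↔ p5)) ↓ (p6 ↔ p5)) = T ↓ F = F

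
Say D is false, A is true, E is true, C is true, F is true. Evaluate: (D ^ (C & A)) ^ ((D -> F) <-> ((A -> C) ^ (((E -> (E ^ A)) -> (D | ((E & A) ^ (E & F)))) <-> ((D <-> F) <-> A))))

False

Substituting D=False, A=True, E=True, C=True, F=True:
C & A = True & True = True
D ^ (C & A) = False ^ True = True
D -> F = False -> True = True
A -> C = True -> True = True
E ^ A = True ^ True = False
E -> (E ^ A) = True -> False = False
E & A = True & True = True
E & F = True & True = True
(E & A) ^ (E & F) = True ^ True = False
D | ((E & A) ^ (E & F)) = False | False = False
(E -> (E ^ A)) -> (D | ((E & A) ^ (E & F))) = False -> False = True
D <-> F = False <-> True = False
(D <-> F) <-> A = False <-> True = False
((E -> (E ^ A)) -> (D | ((E & A) ^ (E & F)))) <-> ((D <-> F) <-> A) = True <-> False = False
(A -> C) ^ (((E -> (E ^ A)) -> (D | ((E & A) ^ (E & F)))) <-> ((D <-> F) <-> A)) = True ^ False = True
(D -> F) <-> ((A -> C) ^ (((E -> (E ^ A)) -> (D | ((E & A) ^ (E & F)))) <-> ((D <-> F) <-> A))) = True <-> True = True
(D ^ (C & A)) ^ ((D -> F) <-> ((A -> C) ^ (((E -> (E ^ A)) -> (D | ((E & A) ^ (E & F)))) <-> ((D <-> F) <-> A)))) = True ^ True = False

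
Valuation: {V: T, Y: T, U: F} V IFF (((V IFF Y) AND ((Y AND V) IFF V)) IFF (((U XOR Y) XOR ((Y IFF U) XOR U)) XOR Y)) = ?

V IFF Y = T IFF T = T
Y AND V = T AND T = T
(Y AND V) IFF V = T IFF T = T
(V IFF Y) AND ((Y AND V) IFF V) = T AND T = T
U XOR Y = F XOR T = T
Y IFF U = T IFF F = F
(Y IFF U) XOR U = F XOR F = F
(U XOR Y) XOR ((Y IFF U) XOR U) = T XOR F = T
((U XOR Y) XOR ((Y IFF U) XOR U)) XOR Y = T XOR T = F
((V IFF Y) AND ((Y AND V) IFF V)) IFF (((U XOR Y) XOR ((Y IFF U) XOR U)) XOR Y) = T IFF F = F
V IFF (((V IFF Y) AND ((Y AND V) IFF V)) IFF (((U XOR Y) XOR ((Y IFF U) XOR U)) XOR Y)) = T IFF F = F

F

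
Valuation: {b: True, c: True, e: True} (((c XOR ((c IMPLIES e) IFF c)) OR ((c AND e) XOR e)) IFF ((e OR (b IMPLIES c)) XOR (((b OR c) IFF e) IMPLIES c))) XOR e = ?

False

c IMPLIES e = True IMPLIES True = True
(c IMPLIES e) IFF c = True IFF True = True
c XOR ((c IMPLIES e) IFF c) = True XOR True = False
c AND e = True AND True = True
(c AND e) XOR e = True XOR True = False
(c XOR ((c IMPLIES e) IFF c)) OR ((c AND e) XOR e) = False OR False = False
b IMPLIES c = True IMPLIES True = True
e OR (b IMPLIES c) = True OR True = True
b OR c = True OR True = True
(b OR c) IFF e = True IFF True = True
((b OR c) IFF e) IMPLIES c = True IMPLIES True = True
(e OR (b IMPLIES c)) XOR (((b OR c) IFF e) IMPLIES c) = True XOR True = False
((c XOR ((c IMPLIES e) IFF c)) OR ((c AND e) XOR e)) IFF ((e OR (b IMPLIES c)) XOR (((b OR c) IFF e) IMPLIES c)) = False IFF False = True
(((c XOR ((c IMPLIES e) IFF c)) OR ((c AND e) XOR e)) IFF ((e OR (b IMPLIES c)) XOR (((b OR c) IFF e) IMPLIES c))) XOR e = True XOR True = False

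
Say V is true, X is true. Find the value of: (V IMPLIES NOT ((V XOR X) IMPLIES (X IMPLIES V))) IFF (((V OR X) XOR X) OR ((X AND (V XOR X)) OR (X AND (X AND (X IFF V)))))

V XOR X = T XOR T = F
X IMPLIES V = T IMPLIES T = T
(V XOR X) IMPLIES (X IMPLIES V) = F IMPLIES T = T
NOT ((V XOR X) IMPLIES (X IMPLIES V)) = NOT T = F
V IMPLIES NOT ((V XOR X) IMPLIES (X IMPLIES V)) = T IMPLIES F = F
V OR X = T OR T = T
(V OR X) XOR X = T XOR T = F
V XOR X = T XOR T = F
X AND (V XOR X) = T AND F = F
X IFF V = T IFF T = T
X AND (X IFF V) = T AND T = T
X AND (X AND (X IFF V)) = T AND T = T
(X AND (V XOR X)) OR (X AND (X AND (X IFF V))) = F OR T = T
((V OR X) XOR X) OR ((X AND (V XOR X)) OR (X AND (X AND (X IFF V)))) = F OR T = T
(V IMPLIES NOT ((V XOR X) IMPLIES (X IMPLIES V))) IFF (((V OR X) XOR X) OR ((X AND (V XOR X)) OR (X AND (X AND (X IFF V))))) = F IFF T = F

F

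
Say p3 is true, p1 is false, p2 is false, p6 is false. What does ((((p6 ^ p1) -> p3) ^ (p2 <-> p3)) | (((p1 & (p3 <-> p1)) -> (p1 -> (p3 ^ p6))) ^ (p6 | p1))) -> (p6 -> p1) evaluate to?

p6 ^ p1 = 0 ^ 0 = 0
(p6 ^ p1) -> p3 = 0 -> 1 = 1
p2 <-> p3 = 0 <-> 1 = 0
((p6 ^ p1) -> p3) ^ (p2 <-> p3) = 1 ^ 0 = 1
p3 <-> p1 = 1 <-> 0 = 0
p1 & (p3 <-> p1) = 0 & 0 = 0
p3 ^ p6 = 1 ^ 0 = 1
p1 -> (p3 ^ p6) = 0 -> 1 = 1
(p1 & (p3 <-> p1)) -> (p1 -> (p3 ^ p6)) = 0 -> 1 = 1
p6 | p1 = 0 | 0 = 0
((p1 & (p3 <-> p1)) -> (p1 -> (p3 ^ p6))) ^ (p6 | p1) = 1 ^ 0 = 1
(((p6 ^ p1) -> p3) ^ (p2 <-> p3)) | (((p1 & (p3 <-> p1)) -> (p1 -> (p3 ^ p6))) ^ (p6 | p1)) = 1 | 1 = 1
p6 -> p1 = 0 -> 0 = 1
((((p6 ^ p1) -> p3) ^ (p2 <-> p3)) | (((p1 & (p3 <-> p1)) -> (p1 -> (p3 ^ p6))) ^ (p6 | p1))) -> (p6 -> p1) = 1 -> 1 = 1

1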